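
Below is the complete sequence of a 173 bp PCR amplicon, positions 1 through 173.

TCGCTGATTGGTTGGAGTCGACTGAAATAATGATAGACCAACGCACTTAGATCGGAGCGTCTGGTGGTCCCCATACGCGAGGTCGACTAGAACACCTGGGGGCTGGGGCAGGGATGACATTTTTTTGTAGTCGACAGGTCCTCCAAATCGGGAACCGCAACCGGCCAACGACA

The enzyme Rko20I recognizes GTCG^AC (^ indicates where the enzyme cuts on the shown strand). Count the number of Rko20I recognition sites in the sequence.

GTCGAC occurs starting at positions 17, 82, 130.
Rko20I cuts at 3 sites.

3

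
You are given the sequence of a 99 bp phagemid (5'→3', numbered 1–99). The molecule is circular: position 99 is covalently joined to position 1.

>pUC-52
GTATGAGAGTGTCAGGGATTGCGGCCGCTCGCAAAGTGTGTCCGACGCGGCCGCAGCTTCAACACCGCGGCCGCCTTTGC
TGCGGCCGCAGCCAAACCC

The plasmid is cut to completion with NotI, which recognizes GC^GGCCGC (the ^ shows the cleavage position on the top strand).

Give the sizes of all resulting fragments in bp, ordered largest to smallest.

NotI sites (GCGGCCGC) start at positions 21, 47, 67, 82.
NotI cuts after base 2 of each site, so after positions 22, 48, 68, 83.
Circular molecule, 4 cuts → 4 fragments:
  23–48 → 26 bp
  49–68 → 20 bp
  69–83 → 15 bp
  84–99 then 1–22 → 16 + 22 = 38 bp
Sorted largest to smallest: 38, 26, 20, 15 bp.

38, 26, 20, 15 bp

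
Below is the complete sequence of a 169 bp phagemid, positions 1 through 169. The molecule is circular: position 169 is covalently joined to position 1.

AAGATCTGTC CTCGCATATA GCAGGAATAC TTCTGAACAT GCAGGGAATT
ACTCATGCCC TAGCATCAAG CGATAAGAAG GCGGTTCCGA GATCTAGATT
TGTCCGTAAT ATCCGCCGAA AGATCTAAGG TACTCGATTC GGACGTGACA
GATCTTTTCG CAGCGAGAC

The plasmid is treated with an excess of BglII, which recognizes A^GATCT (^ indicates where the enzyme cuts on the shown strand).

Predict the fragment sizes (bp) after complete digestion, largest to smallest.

88, 31, 29, 21 bp

BglII sites (AGATCT) start at positions 2, 90, 121, 150.
BglII cuts after the first base of each site, so after positions 2, 90, 121, 150.
Circular molecule, 4 cuts → 4 fragments:
  3–90 → 88 bp
  91–121 → 31 bp
  122–150 → 29 bp
  151–169 then 1–2 → 19 + 2 = 21 bp
Sorted largest to smallest: 88, 31, 29, 21 bp.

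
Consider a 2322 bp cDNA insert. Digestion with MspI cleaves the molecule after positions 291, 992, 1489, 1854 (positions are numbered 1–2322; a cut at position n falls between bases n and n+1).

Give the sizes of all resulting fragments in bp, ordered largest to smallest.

Linear molecule, 4 cuts → 5 fragments:
  291 − 0 = 291 bp
  992 − 291 = 701 bp
  1489 − 992 = 497 bp
  1854 − 1489 = 365 bp
  2322 − 1854 = 468 bp
Sorted largest to smallest: 701, 497, 468, 365, 291 bp.

701, 497, 468, 365, 291 bp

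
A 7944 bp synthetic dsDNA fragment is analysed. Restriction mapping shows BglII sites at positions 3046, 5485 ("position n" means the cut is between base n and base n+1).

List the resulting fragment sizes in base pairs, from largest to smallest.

Linear molecule, 2 cuts → 3 fragments:
  3046 − 0 = 3046 bp
  5485 − 3046 = 2439 bp
  7944 − 5485 = 2459 bp
Sorted largest to smallest: 3046, 2459, 2439 bp.

3046, 2459, 2439 bp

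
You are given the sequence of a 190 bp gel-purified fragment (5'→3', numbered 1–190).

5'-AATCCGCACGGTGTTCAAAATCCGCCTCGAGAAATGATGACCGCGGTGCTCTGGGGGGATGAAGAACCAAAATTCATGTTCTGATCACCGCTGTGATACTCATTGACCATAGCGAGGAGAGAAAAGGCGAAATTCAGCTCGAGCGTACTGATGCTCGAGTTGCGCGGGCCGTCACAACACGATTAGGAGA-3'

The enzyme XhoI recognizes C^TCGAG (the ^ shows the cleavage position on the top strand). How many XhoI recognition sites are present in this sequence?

3

CTCGAG occurs starting at positions 26, 138, 154.
XhoI cuts at 3 sites.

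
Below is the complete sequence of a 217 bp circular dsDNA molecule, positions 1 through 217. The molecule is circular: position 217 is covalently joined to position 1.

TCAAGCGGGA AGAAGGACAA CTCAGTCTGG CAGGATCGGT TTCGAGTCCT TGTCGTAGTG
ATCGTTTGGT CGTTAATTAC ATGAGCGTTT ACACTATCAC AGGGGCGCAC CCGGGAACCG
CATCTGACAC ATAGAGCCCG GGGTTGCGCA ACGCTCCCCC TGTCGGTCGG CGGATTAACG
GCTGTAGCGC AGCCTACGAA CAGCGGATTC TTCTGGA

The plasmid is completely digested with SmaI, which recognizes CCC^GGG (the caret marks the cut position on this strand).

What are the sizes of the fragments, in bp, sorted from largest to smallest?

190, 27 bp

SmaI sites (CCCGGG) start at positions 110, 137.
SmaI cuts after base 3 of each site, so after positions 112, 139.
Circular molecule, 2 cuts → 2 fragments:
  113–139 → 27 bp
  140–217 then 1–112 → 78 + 112 = 190 bp
Sorted largest to smallest: 190, 27 bp.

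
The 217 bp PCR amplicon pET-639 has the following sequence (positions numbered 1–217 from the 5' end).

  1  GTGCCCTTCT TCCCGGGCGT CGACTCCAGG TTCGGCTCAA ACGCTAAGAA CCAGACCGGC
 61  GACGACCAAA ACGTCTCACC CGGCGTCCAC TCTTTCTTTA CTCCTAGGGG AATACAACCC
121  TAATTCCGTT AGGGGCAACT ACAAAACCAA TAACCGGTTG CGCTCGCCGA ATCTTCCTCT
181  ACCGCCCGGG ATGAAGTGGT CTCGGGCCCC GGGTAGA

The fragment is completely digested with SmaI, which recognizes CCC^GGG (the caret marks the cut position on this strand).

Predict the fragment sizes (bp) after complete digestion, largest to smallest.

173, 23, 14, 7 bp

SmaI sites (CCCGGG) start at positions 12, 185, 208.
SmaI cuts after base 3 of each site, so after positions 14, 187, 210.
Linear molecule, 3 cuts → 4 fragments:
  1–14 → 14 bp
  15–187 → 173 bp
  188–210 → 23 bp
  211–217 → 7 bp
Sorted largest to smallest: 173, 23, 14, 7 bp.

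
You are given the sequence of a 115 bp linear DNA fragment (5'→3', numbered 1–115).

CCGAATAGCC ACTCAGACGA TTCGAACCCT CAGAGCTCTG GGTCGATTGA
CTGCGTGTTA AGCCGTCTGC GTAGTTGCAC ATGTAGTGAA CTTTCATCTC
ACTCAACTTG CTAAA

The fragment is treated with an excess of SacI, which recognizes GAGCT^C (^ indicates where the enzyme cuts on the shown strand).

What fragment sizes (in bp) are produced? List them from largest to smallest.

The SacI site (GAGCTC) starts at position 33.
SacI cuts after base 5 of each site (before the last base), so after position 37.
Linear molecule, 1 cut → 2 fragments:
  1–37 → 37 bp
  38–115 → 78 bp
Sorted largest to smallest: 78, 37 bp.

78, 37 bp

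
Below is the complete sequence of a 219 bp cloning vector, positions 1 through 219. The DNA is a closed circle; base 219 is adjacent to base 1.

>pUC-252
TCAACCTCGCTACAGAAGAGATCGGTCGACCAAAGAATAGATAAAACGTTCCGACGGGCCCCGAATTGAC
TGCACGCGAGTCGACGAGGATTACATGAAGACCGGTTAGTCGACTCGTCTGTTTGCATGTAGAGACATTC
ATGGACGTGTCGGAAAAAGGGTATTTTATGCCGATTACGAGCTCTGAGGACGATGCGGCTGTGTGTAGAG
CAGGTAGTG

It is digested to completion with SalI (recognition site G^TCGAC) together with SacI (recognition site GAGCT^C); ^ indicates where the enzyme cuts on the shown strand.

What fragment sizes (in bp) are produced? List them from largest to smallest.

SalI sites (GTCGAC) start at positions 25, 80, 109.
SalI cuts after the first base of each site, so after positions 25, 80, 109.
The SacI site (GAGCTC) starts at position 179.
SacI cuts after base 5 of each site (before the last base), so after position 183.
Combined cut positions: 25, 80, 109, 183.
Circular molecule, 4 cuts → 4 fragments:
  26–80 → 55 bp
  81–109 → 29 bp
  110–183 → 74 bp
  184–219 then 1–25 → 36 + 25 = 61 bp
Sorted largest to smallest: 74, 61, 55, 29 bp.

74, 61, 55, 29 bp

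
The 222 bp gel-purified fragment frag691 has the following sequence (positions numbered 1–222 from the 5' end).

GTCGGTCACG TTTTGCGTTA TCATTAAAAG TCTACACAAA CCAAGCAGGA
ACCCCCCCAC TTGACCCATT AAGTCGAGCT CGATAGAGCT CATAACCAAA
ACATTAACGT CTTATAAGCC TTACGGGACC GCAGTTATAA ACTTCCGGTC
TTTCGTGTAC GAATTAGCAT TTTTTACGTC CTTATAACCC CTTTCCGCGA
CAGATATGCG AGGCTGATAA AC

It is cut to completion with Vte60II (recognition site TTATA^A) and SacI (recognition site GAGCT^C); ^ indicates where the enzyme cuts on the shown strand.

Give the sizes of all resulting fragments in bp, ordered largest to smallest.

Vte60II sites (TTATAA) start at positions 112, 135, 182.
Vte60II cuts after base 5 of each site (before the last base), so after positions 116, 139, 186.
SacI sites (GAGCTC) start at positions 76, 86.
SacI cuts after base 5 of each site (before the last base), so after positions 80, 90.
Combined cut positions: 80, 90, 116, 139, 186.
Linear molecule, 5 cuts → 6 fragments:
  1–80 → 80 bp
  81–90 → 10 bp
  91–116 → 26 bp
  117–139 → 23 bp
  140–186 → 47 bp
  187–222 → 36 bp
Sorted largest to smallest: 80, 47, 36, 26, 23, 10 bp.

80, 47, 36, 26, 23, 10 bp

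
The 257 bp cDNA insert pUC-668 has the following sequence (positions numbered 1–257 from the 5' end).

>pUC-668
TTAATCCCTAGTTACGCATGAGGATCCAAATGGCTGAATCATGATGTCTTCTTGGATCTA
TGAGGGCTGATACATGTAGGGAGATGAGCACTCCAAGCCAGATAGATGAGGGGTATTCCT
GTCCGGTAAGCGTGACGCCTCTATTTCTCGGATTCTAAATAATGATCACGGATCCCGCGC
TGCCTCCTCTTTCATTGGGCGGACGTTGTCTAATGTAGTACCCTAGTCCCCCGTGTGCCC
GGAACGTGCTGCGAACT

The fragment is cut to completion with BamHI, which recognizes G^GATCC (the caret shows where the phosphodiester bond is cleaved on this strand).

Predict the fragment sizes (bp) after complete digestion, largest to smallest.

BamHI sites (GGATCC) start at positions 22, 170.
BamHI cuts after the first base of each site, so after positions 22, 170.
Linear molecule, 2 cuts → 3 fragments:
  1–22 → 22 bp
  23–170 → 148 bp
  171–257 → 87 bp
Sorted largest to smallest: 148, 87, 22 bp.

148, 87, 22 bp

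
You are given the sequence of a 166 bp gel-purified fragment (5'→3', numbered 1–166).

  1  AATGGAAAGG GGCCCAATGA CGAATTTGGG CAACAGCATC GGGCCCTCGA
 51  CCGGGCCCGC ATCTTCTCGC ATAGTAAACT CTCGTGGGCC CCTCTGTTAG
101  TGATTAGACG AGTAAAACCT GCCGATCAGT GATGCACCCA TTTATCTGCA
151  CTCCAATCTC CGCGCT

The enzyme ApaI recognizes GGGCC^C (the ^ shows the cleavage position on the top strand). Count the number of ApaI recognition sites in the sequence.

GGGCCC occurs starting at positions 10, 41, 53, 86.
ApaI cuts at 4 sites.

4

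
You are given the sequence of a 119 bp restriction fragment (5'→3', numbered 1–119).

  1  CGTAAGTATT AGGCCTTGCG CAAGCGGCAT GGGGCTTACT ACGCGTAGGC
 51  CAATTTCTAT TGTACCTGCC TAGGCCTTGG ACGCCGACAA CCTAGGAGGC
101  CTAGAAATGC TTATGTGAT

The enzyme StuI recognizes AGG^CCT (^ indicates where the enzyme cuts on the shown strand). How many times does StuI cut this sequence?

3

AGGCCT occurs starting at positions 11, 72, 97.
StuI cuts at 3 sites.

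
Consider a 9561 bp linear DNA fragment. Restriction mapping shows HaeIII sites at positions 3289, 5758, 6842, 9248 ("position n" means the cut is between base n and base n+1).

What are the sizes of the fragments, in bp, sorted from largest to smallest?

3289, 2469, 2406, 1084, 313 bp

Linear molecule, 4 cuts → 5 fragments:
  3289 − 0 = 3289 bp
  5758 − 3289 = 2469 bp
  6842 − 5758 = 1084 bp
  9248 − 6842 = 2406 bp
  9561 − 9248 = 313 bp
Sorted largest to smallest: 3289, 2469, 2406, 1084, 313 bp.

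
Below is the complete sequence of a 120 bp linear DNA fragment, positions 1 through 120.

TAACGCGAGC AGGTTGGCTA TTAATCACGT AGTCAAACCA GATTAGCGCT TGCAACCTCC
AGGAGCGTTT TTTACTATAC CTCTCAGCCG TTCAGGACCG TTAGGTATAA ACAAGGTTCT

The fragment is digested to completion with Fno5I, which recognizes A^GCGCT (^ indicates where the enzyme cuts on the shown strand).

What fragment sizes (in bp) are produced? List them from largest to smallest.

The Fno5I site (AGCGCT) starts at position 45.
Fno5I cuts after the first base of each site, so after position 45.
Linear molecule, 1 cut → 2 fragments:
  1–45 → 45 bp
  46–120 → 75 bp
Sorted largest to smallest: 75, 45 bp.

75, 45 bp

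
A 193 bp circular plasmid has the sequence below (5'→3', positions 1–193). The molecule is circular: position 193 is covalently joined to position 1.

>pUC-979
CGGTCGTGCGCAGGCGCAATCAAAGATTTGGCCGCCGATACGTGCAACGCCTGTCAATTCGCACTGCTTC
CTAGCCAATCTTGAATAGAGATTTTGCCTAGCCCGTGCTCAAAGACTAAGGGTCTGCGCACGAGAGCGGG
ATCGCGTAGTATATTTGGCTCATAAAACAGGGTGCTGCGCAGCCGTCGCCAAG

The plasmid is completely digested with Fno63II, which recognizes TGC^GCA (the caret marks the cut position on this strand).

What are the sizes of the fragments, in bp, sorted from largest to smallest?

118, 51, 24 bp

Fno63II sites (TGCGCA) start at positions 7, 125, 176.
Fno63II cuts after base 3 of each site, so after positions 9, 127, 178.
Circular molecule, 3 cuts → 3 fragments:
  10–127 → 118 bp
  128–178 → 51 bp
  179–193 then 1–9 → 15 + 9 = 24 bp
Sorted largest to smallest: 118, 51, 24 bp.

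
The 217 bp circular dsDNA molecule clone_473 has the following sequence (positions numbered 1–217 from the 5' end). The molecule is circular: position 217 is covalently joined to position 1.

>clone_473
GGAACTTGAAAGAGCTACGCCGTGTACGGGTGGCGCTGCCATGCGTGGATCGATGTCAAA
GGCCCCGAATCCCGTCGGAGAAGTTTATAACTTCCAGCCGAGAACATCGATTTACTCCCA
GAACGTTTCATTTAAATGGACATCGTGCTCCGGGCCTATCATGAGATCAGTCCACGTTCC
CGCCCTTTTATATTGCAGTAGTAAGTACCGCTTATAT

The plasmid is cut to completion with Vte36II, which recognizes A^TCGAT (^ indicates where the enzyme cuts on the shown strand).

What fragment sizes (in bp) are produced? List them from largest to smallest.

160, 57 bp

Vte36II sites (ATCGAT) start at positions 49, 106.
Vte36II cuts after the first base of each site, so after positions 49, 106.
Circular molecule, 2 cuts → 2 fragments:
  50–106 → 57 bp
  107–217 then 1–49 → 111 + 49 = 160 bp
Sorted largest to smallest: 160, 57 bp.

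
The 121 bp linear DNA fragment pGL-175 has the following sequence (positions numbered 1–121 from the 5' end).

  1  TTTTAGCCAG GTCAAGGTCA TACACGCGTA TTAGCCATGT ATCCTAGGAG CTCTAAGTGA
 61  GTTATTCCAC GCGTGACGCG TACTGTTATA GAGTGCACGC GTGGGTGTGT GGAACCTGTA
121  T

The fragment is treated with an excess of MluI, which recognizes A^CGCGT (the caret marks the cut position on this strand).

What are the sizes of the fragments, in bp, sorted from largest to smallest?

MluI sites (ACGCGT) start at positions 24, 69, 76, 97.
MluI cuts after the first base of each site, so after positions 24, 69, 76, 97.
Linear molecule, 4 cuts → 5 fragments:
  1–24 → 24 bp
  25–69 → 45 bp
  70–76 → 7 bp
  77–97 → 21 bp
  98–121 → 24 bp
Sorted largest to smallest: 45, 24, 24, 21, 7 bp.

45, 24, 24, 21, 7 bp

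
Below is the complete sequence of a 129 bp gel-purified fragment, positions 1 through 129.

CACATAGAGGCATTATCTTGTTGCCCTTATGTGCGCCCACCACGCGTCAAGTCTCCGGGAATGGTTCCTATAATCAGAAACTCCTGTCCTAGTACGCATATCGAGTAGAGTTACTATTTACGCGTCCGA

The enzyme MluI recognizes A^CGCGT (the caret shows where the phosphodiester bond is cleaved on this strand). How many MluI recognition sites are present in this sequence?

2

ACGCGT occurs starting at positions 42, 120.
MluI cuts at 2 sites.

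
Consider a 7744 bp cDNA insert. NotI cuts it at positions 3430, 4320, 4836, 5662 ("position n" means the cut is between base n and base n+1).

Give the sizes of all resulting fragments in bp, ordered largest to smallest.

3430, 2082, 890, 826, 516 bp

Linear molecule, 4 cuts → 5 fragments:
  3430 − 0 = 3430 bp
  4320 − 3430 = 890 bp
  4836 − 4320 = 516 bp
  5662 − 4836 = 826 bp
  7744 − 5662 = 2082 bp
Sorted largest to smallest: 3430, 2082, 890, 826, 516 bp.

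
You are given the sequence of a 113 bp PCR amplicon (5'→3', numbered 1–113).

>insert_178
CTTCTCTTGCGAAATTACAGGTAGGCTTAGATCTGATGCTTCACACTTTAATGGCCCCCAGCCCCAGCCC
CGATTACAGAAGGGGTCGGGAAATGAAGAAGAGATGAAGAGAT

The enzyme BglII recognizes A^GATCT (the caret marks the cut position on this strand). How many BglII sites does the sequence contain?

AGATCT occurs starting at position 29.
BglII cuts at 1 site.

1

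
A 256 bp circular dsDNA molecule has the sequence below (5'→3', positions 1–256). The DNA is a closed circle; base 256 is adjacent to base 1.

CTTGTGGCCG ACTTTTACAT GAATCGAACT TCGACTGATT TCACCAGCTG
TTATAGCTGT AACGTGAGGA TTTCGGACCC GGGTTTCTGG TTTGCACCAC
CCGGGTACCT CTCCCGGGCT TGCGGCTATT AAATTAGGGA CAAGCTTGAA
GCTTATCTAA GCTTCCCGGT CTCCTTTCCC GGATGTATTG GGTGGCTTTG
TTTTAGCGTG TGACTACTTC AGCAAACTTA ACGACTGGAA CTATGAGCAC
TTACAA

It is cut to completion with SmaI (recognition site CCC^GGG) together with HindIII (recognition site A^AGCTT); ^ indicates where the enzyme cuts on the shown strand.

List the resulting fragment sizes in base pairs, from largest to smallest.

177, 27, 22, 13, 10, 7 bp

SmaI sites (CCCGGG) start at positions 78, 100, 113.
SmaI cuts after base 3 of each site, so after positions 80, 102, 115.
HindIII sites (AAGCTT) start at positions 142, 149, 159.
HindIII cuts after the first base of each site, so after positions 142, 149, 159.
Combined cut positions: 80, 102, 115, 142, 149, 159.
Circular molecule, 6 cuts → 6 fragments:
  81–102 → 22 bp
  103–115 → 13 bp
  116–142 → 27 bp
  143–149 → 7 bp
  150–159 → 10 bp
  160–256 then 1–80 → 97 + 80 = 177 bp
Sorted largest to smallest: 177, 27, 22, 13, 10, 7 bp.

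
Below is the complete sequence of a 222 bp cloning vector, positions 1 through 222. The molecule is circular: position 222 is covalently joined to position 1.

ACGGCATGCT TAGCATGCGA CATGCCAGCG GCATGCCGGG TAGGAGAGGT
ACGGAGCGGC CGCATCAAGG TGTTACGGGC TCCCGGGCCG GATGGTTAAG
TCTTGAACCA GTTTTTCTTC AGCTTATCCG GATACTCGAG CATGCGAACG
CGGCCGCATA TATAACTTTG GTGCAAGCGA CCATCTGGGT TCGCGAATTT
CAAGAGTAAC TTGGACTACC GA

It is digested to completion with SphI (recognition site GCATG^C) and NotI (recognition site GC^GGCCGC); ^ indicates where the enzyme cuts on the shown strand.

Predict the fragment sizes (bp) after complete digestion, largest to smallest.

SphI sites (GCATGC) start at positions 4, 13, 31, 140.
SphI cuts after base 5 of each site (before the last base), so after positions 8, 17, 35, 144.
NotI sites (GCGGCCGC) start at positions 56, 150.
NotI cuts after base 2 of each site, so after positions 57, 151.
Combined cut positions: 8, 17, 35, 57, 144, 151.
Circular molecule, 6 cuts → 6 fragments:
  9–17 → 9 bp
  18–35 → 18 bp
  36–57 → 22 bp
  58–144 → 87 bp
  145–151 → 7 bp
  152–222 then 1–8 → 71 + 8 = 79 bp
Sorted largest to smallest: 87, 79, 22, 18, 9, 7 bp.

87, 79, 22, 18, 9, 7 bp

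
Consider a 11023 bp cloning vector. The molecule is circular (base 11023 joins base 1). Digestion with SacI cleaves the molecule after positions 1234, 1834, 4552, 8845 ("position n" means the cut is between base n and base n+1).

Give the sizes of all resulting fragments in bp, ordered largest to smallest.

Circular molecule, 4 cuts → 4 fragments:
  1834 − 1234 = 600 bp
  4552 − 1834 = 2718 bp
  8845 − 4552 = 4293 bp
  wrap: 11023 − 8845 + 1234 = 3412 bp
Sorted largest to smallest: 4293, 3412, 2718, 600 bp.

4293, 3412, 2718, 600 bp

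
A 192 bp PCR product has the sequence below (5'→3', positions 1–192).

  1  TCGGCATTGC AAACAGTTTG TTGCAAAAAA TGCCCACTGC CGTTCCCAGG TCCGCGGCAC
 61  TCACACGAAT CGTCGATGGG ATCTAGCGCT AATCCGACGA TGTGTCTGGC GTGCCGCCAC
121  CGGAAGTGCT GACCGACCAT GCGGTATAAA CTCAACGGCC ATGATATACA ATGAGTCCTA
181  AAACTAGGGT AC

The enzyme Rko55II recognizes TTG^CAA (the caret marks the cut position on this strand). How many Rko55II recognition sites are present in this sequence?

TTGCAA occurs starting at positions 7, 21.
Rko55II cuts at 2 sites.

2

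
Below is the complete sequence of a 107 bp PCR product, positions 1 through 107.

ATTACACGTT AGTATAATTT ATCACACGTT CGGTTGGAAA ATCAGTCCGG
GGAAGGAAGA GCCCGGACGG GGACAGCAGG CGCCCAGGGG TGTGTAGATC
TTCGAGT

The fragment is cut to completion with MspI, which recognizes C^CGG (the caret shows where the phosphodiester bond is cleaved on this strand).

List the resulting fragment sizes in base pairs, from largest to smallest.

MspI sites (CCGG) start at positions 47, 63.
MspI cuts after the first base of each site, so after positions 47, 63.
Linear molecule, 2 cuts → 3 fragments:
  1–47 → 47 bp
  48–63 → 16 bp
  64–107 → 44 bp
Sorted largest to smallest: 47, 44, 16 bp.

47, 44, 16 bp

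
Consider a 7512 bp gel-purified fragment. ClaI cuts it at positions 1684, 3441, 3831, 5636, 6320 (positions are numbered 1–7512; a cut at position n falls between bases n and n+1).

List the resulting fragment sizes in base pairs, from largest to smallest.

Linear molecule, 5 cuts → 6 fragments:
  1684 − 0 = 1684 bp
  3441 − 1684 = 1757 bp
  3831 − 3441 = 390 bp
  5636 − 3831 = 1805 bp
  6320 − 5636 = 684 bp
  7512 − 6320 = 1192 bp
Sorted largest to smallest: 1805, 1757, 1684, 1192, 684, 390 bp.

1805, 1757, 1684, 1192, 684, 390 bp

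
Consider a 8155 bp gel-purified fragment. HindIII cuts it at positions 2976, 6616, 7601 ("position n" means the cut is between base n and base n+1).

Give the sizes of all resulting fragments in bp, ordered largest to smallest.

3640, 2976, 985, 554 bp

Linear molecule, 3 cuts → 4 fragments:
  2976 − 0 = 2976 bp
  6616 − 2976 = 3640 bp
  7601 − 6616 = 985 bp
  8155 − 7601 = 554 bp
Sorted largest to smallest: 3640, 2976, 985, 554 bp.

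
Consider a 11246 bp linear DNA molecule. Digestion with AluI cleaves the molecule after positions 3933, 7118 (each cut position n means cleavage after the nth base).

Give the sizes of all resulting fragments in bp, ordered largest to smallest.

4128, 3933, 3185 bp

Linear molecule, 2 cuts → 3 fragments:
  3933 − 0 = 3933 bp
  7118 − 3933 = 3185 bp
  11246 − 7118 = 4128 bp
Sorted largest to smallest: 4128, 3933, 3185 bp.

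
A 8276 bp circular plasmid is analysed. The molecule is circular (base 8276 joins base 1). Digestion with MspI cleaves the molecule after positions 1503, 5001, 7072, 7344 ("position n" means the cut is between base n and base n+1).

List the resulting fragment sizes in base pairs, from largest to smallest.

Circular molecule, 4 cuts → 4 fragments:
  5001 − 1503 = 3498 bp
  7072 − 5001 = 2071 bp
  7344 − 7072 = 272 bp
  wrap: 8276 − 7344 + 1503 = 2435 bp
Sorted largest to smallest: 3498, 2435, 2071, 272 bp.

3498, 2435, 2071, 272 bp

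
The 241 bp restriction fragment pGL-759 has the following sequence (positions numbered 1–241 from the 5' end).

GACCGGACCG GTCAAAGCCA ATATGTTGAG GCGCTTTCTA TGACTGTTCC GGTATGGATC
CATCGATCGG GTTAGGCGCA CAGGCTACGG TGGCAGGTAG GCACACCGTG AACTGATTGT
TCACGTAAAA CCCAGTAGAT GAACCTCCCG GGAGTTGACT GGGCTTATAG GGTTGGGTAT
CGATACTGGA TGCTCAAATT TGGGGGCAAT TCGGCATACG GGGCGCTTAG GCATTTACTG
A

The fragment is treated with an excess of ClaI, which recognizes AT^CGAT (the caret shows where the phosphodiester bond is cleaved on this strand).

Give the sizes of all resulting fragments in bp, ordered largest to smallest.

ClaI sites (ATCGAT) start at positions 62, 179.
ClaI cuts after base 2 of each site, so after positions 63, 180.
Linear molecule, 2 cuts → 3 fragments:
  1–63 → 63 bp
  64–180 → 117 bp
  181–241 → 61 bp
Sorted largest to smallest: 117, 63, 61 bp.

117, 63, 61 bp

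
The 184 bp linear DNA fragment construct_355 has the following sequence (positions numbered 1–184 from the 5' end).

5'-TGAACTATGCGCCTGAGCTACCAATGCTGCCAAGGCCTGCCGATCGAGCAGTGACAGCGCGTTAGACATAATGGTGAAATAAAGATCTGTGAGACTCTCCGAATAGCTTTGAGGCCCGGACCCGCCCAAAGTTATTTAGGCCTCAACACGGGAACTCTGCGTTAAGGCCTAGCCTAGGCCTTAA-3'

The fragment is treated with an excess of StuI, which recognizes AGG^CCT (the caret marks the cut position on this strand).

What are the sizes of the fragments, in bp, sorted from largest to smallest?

105, 35, 27, 11, 6 bp

StuI sites (AGGCCT) start at positions 33, 138, 165, 176.
StuI cuts after base 3 of each site, so after positions 35, 140, 167, 178.
Linear molecule, 4 cuts → 5 fragments:
  1–35 → 35 bp
  36–140 → 105 bp
  141–167 → 27 bp
  168–178 → 11 bp
  179–184 → 6 bp
Sorted largest to smallest: 105, 35, 27, 11, 6 bp.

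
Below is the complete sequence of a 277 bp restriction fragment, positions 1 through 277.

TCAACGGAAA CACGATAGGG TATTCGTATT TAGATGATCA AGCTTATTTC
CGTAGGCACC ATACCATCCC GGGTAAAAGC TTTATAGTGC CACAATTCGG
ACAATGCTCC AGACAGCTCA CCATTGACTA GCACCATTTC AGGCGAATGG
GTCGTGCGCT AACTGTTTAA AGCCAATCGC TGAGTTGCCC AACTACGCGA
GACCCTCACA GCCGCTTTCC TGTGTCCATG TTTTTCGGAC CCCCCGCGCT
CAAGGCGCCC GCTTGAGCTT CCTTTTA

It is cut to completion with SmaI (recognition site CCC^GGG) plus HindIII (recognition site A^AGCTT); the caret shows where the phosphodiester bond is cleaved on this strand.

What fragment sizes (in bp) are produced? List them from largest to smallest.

200, 40, 30, 7 bp

The SmaI site (CCCGGG) starts at position 68.
SmaI cuts after base 3 of each site, so after position 70.
HindIII sites (AAGCTT) start at positions 40, 77.
HindIII cuts after the first base of each site, so after positions 40, 77.
Combined cut positions: 40, 70, 77.
Linear molecule, 3 cuts → 4 fragments:
  1–40 → 40 bp
  41–70 → 30 bp
  71–77 → 7 bp
  78–277 → 200 bp
Sorted largest to smallest: 200, 40, 30, 7 bp.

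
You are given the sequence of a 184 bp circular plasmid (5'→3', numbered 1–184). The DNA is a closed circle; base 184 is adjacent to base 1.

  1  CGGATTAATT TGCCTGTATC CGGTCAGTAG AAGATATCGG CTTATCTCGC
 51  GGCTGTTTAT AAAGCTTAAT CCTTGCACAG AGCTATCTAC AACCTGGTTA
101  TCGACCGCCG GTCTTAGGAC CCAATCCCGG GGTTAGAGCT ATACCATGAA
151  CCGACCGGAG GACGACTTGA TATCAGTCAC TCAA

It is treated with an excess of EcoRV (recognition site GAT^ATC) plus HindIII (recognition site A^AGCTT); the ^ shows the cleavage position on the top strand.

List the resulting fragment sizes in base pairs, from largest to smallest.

EcoRV sites (GATATC) start at positions 33, 169.
EcoRV cuts after base 3 of each site, so after positions 35, 171.
The HindIII site (AAGCTT) starts at position 62.
HindIII cuts after the first base of each site, so after position 62.
Combined cut positions: 35, 62, 171.
Circular molecule, 3 cuts → 3 fragments:
  36–62 → 27 bp
  63–171 → 109 bp
  172–184 then 1–35 → 13 + 35 = 48 bp
Sorted largest to smallest: 109, 48, 27 bp.

109, 48, 27 bp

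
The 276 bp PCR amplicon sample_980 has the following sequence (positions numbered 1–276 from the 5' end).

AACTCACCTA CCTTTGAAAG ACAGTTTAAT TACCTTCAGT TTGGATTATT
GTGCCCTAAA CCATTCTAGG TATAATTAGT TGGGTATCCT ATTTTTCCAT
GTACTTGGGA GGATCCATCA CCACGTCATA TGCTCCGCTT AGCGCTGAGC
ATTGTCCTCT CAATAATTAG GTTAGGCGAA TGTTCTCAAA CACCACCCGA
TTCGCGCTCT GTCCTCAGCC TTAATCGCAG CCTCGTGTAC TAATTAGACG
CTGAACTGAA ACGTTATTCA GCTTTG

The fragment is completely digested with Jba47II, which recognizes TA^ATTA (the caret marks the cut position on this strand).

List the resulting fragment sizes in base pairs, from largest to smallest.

Jba47II sites (TAATTA) start at positions 27, 73, 164, 241.
Jba47II cuts after base 2 of each site, so after positions 28, 74, 165, 242.
Linear molecule, 4 cuts → 5 fragments:
  1–28 → 28 bp
  29–74 → 46 bp
  75–165 → 91 bp
  166–242 → 77 bp
  243–276 → 34 bp
Sorted largest to smallest: 91, 77, 46, 34, 28 bp.

91, 77, 46, 34, 28 bp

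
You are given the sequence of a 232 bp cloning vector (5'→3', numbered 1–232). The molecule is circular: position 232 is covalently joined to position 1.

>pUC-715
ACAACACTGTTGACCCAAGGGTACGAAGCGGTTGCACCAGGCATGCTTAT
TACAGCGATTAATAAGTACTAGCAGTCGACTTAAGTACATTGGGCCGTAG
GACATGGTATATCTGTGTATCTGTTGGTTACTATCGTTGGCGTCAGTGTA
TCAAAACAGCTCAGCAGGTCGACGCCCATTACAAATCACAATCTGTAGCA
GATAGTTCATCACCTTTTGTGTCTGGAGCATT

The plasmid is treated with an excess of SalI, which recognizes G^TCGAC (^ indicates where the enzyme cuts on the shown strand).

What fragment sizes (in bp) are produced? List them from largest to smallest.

139, 93 bp

SalI sites (GTCGAC) start at positions 75, 168.
SalI cuts after the first base of each site, so after positions 75, 168.
Circular molecule, 2 cuts → 2 fragments:
  76–168 → 93 bp
  169–232 then 1–75 → 64 + 75 = 139 bp
Sorted largest to smallest: 139, 93 bp.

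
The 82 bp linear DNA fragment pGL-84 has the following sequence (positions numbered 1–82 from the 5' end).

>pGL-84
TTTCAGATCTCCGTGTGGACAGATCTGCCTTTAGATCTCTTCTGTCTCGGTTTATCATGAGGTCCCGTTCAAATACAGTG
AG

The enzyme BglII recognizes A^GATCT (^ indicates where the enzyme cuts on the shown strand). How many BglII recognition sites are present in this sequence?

3

AGATCT occurs starting at positions 5, 21, 33.
BglII cuts at 3 sites.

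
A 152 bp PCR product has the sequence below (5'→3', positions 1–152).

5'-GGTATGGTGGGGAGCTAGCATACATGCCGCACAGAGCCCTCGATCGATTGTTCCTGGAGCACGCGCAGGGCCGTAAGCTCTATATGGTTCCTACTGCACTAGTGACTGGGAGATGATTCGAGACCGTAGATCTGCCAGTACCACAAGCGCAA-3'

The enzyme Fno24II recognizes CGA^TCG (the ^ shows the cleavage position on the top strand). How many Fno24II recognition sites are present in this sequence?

1

CGATCG occurs starting at position 41.
Fno24II cuts at 1 site.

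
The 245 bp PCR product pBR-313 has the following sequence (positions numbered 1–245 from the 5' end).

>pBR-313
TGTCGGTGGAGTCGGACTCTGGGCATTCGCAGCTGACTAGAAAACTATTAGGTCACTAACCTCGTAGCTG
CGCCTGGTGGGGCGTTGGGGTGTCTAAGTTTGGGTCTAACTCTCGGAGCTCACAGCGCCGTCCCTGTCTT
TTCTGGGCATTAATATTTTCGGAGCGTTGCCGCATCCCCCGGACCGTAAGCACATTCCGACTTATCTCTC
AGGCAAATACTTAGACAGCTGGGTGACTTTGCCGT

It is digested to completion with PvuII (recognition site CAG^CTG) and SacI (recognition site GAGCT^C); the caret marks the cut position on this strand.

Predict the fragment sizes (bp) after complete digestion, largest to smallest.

108, 88, 32, 17 bp

PvuII sites (CAGCTG) start at positions 30, 226.
PvuII cuts after base 3 of each site, so after positions 32, 228.
The SacI site (GAGCTC) starts at position 116.
SacI cuts after base 5 of each site (before the last base), so after position 120.
Combined cut positions: 32, 120, 228.
Linear molecule, 3 cuts → 4 fragments:
  1–32 → 32 bp
  33–120 → 88 bp
  121–228 → 108 bp
  229–245 → 17 bp
Sorted largest to smallest: 108, 88, 32, 17 bp.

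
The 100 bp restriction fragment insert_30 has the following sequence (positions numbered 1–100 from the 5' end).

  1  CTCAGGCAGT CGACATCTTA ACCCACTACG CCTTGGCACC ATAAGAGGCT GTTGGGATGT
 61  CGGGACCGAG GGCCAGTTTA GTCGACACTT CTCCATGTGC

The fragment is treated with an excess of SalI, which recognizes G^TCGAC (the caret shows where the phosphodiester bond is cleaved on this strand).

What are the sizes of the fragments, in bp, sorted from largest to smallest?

SalI sites (GTCGAC) start at positions 9, 81.
SalI cuts after the first base of each site, so after positions 9, 81.
Linear molecule, 2 cuts → 3 fragments:
  1–9 → 9 bp
  10–81 → 72 bp
  82–100 → 19 bp
Sorted largest to smallest: 72, 19, 9 bp.

72, 19, 9 bp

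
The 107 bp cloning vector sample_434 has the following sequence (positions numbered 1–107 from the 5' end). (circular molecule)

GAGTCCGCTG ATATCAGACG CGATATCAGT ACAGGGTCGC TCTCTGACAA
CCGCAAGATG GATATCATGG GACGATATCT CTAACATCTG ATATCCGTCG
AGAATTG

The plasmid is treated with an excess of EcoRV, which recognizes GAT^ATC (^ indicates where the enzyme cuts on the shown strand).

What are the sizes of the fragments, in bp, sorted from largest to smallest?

EcoRV sites (GATATC) start at positions 10, 22, 61, 74, 90.
EcoRV cuts after base 3 of each site, so after positions 12, 24, 63, 76, 92.
Circular molecule, 5 cuts → 5 fragments:
  13–24 → 12 bp
  25–63 → 39 bp
  64–76 → 13 bp
  77–92 → 16 bp
  93–107 then 1–12 → 15 + 12 = 27 bp
Sorted largest to smallest: 39, 27, 16, 13, 12 bp.

39, 27, 16, 13, 12 bp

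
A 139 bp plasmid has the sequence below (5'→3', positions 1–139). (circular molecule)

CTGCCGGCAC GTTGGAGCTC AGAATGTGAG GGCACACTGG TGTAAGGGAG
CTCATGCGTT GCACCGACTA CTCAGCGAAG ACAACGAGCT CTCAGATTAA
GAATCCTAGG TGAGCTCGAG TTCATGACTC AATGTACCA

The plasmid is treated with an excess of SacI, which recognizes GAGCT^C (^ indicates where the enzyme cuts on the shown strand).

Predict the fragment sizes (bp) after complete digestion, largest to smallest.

42, 38, 33, 26 bp

SacI sites (GAGCTC) start at positions 15, 48, 86, 112.
SacI cuts after base 5 of each site (before the last base), so after positions 19, 52, 90, 116.
Circular molecule, 4 cuts → 4 fragments:
  20–52 → 33 bp
  53–90 → 38 bp
  91–116 → 26 bp
  117–139 then 1–19 → 23 + 19 = 42 bp
Sorted largest to smallest: 42, 38, 33, 26 bp.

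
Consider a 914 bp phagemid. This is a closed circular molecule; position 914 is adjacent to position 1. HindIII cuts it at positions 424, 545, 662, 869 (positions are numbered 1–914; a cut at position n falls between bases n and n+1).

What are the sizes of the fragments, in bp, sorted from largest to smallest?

Circular molecule, 4 cuts → 4 fragments:
  545 − 424 = 121 bp
  662 − 545 = 117 bp
  869 − 662 = 207 bp
  wrap: 914 − 869 + 424 = 469 bp
Sorted largest to smallest: 469, 207, 121, 117 bp.

469, 207, 121, 117 bp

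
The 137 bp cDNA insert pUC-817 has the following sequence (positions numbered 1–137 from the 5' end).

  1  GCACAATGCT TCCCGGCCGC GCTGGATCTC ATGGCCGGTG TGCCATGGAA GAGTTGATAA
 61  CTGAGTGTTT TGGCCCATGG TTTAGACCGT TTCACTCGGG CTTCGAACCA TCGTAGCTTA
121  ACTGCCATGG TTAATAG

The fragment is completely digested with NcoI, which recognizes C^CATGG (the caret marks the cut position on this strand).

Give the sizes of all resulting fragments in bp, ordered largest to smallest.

50, 43, 32, 12 bp

NcoI sites (CCATGG) start at positions 43, 75, 125.
NcoI cuts after the first base of each site, so after positions 43, 75, 125.
Linear molecule, 3 cuts → 4 fragments:
  1–43 → 43 bp
  44–75 → 32 bp
  76–125 → 50 bp
  126–137 → 12 bp
Sorted largest to smallest: 50, 43, 32, 12 bp.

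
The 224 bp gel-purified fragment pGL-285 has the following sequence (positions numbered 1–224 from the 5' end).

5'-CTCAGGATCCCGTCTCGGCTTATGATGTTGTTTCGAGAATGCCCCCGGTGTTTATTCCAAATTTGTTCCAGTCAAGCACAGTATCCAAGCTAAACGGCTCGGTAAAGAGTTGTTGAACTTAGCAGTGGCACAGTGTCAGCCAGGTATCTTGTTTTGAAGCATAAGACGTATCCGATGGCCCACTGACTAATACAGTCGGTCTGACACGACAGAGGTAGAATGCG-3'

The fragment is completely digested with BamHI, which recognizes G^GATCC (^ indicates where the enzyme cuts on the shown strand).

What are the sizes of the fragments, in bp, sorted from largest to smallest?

The BamHI site (GGATCC) starts at position 5.
BamHI cuts after the first base of each site, so after position 5.
Linear molecule, 1 cut → 2 fragments:
  1–5 → 5 bp
  6–224 → 219 bp
Sorted largest to smallest: 219, 5 bp.

219, 5 bp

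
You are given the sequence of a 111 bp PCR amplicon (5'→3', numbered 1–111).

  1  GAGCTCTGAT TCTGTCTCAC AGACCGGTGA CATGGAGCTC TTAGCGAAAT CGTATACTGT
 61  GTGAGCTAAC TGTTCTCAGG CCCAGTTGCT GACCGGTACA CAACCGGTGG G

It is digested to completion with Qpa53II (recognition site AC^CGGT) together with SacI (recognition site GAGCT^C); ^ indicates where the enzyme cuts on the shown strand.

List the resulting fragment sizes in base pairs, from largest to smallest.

Qpa53II sites (ACCGGT) start at positions 23, 92, 103.
Qpa53II cuts after base 2 of each site, so after positions 24, 93, 104.
SacI sites (GAGCTC) start at positions 1, 35.
SacI cuts after base 5 of each site (before the last base), so after positions 5, 39.
Combined cut positions: 5, 24, 39, 93, 104.
Linear molecule, 5 cuts → 6 fragments:
  1–5 → 5 bp
  6–24 → 19 bp
  25–39 → 15 bp
  40–93 → 54 bp
  94–104 → 11 bp
  105–111 → 7 bp
Sorted largest to smallest: 54, 19, 15, 11, 7, 5 bp.

54, 19, 15, 11, 7, 5 bp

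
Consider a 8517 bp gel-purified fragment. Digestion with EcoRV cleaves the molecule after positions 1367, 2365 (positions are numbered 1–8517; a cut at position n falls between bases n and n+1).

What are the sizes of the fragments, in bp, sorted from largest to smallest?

6152, 1367, 998 bp

Linear molecule, 2 cuts → 3 fragments:
  1367 − 0 = 1367 bp
  2365 − 1367 = 998 bp
  8517 − 2365 = 6152 bp
Sorted largest to smallest: 6152, 1367, 998 bp.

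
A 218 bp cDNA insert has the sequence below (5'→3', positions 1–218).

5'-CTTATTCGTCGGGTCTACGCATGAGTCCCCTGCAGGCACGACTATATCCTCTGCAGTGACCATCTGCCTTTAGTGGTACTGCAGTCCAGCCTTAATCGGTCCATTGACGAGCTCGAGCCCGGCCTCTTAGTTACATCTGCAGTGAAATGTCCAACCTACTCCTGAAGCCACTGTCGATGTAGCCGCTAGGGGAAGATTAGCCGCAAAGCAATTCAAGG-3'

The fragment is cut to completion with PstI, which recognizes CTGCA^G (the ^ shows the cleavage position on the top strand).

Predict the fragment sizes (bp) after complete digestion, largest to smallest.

PstI sites (CTGCAG) start at positions 30, 51, 79, 137.
PstI cuts after base 5 of each site (before the last base), so after positions 34, 55, 83, 141.
Linear molecule, 4 cuts → 5 fragments:
  1–34 → 34 bp
  35–55 → 21 bp
  56–83 → 28 bp
  84–141 → 58 bp
  142–218 → 77 bp
Sorted largest to smallest: 77, 58, 34, 28, 21 bp.

77, 58, 34, 28, 21 bp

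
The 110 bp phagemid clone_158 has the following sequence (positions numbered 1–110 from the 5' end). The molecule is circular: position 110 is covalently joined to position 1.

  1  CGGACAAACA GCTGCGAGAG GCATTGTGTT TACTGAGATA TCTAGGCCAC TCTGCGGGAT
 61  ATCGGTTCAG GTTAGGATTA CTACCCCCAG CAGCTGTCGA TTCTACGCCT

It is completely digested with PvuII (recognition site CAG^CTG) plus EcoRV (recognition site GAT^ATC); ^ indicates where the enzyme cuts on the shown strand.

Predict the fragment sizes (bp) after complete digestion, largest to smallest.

PvuII sites (CAGCTG) start at positions 9, 91.
PvuII cuts after base 3 of each site, so after positions 11, 93.
EcoRV sites (GATATC) start at positions 37, 58.
EcoRV cuts after base 3 of each site, so after positions 39, 60.
Combined cut positions: 11, 39, 60, 93.
Circular molecule, 4 cuts → 4 fragments:
  12–39 → 28 bp
  40–60 → 21 bp
  61–93 → 33 bp
  94–110 then 1–11 → 17 + 11 = 28 bp
Sorted largest to smallest: 33, 28, 28, 21 bp.

33, 28, 28, 21 bp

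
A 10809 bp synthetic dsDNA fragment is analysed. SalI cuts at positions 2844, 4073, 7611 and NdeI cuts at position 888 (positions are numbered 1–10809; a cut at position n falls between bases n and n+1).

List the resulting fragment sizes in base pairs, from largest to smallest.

3538, 3198, 1956, 1229, 888 bp

Combined cut positions (sorted): 888, 2844, 4073, 7611.
Linear molecule, 4 cuts → 5 fragments:
  888 − 0 = 888 bp
  2844 − 888 = 1956 bp
  4073 − 2844 = 1229 bp
  7611 − 4073 = 3538 bp
  10809 − 7611 = 3198 bp
Sorted largest to smallest: 3538, 3198, 1956, 1229, 888 bp.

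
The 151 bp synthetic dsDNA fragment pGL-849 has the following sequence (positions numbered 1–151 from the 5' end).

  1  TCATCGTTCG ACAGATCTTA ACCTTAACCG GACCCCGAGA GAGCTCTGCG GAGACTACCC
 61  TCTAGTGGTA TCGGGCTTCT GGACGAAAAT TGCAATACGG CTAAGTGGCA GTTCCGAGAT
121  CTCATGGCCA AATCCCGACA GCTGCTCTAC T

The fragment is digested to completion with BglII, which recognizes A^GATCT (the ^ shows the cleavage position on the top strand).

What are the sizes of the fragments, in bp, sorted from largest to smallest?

104, 34, 13 bp

BglII sites (AGATCT) start at positions 13, 117.
BglII cuts after the first base of each site, so after positions 13, 117.
Linear molecule, 2 cuts → 3 fragments:
  1–13 → 13 bp
  14–117 → 104 bp
  118–151 → 34 bp
Sorted largest to smallest: 104, 34, 13 bp.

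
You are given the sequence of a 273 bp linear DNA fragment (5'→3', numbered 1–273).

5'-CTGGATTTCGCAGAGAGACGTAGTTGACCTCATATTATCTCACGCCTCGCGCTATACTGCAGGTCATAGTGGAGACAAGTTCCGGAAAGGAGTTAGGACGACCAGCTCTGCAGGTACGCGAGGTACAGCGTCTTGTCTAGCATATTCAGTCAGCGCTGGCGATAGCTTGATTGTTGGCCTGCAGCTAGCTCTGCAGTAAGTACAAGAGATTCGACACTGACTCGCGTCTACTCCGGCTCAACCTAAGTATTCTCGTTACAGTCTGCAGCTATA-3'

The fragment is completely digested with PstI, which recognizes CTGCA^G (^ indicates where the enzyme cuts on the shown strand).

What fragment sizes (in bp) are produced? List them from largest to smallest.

72, 71, 61, 51, 12, 6 bp

PstI sites (CTGCAG) start at positions 57, 108, 179, 191, 263.
PstI cuts after base 5 of each site (before the last base), so after positions 61, 112, 183, 195, 267.
Linear molecule, 5 cuts → 6 fragments:
  1–61 → 61 bp
  62–112 → 51 bp
  113–183 → 71 bp
  184–195 → 12 bp
  196–267 → 72 bp
  268–273 → 6 bp
Sorted largest to smallest: 72, 71, 61, 51, 12, 6 bp.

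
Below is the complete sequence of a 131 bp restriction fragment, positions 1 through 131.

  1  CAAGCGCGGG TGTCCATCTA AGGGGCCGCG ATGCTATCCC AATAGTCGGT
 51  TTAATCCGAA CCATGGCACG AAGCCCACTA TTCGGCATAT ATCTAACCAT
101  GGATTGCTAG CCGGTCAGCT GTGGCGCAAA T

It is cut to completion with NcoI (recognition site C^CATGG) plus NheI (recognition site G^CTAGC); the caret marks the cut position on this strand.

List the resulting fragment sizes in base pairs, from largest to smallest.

NcoI sites (CCATGG) start at positions 61, 97.
NcoI cuts after the first base of each site, so after positions 61, 97.
The NheI site (GCTAGC) starts at position 106.
NheI cuts after the first base of each site, so after position 106.
Combined cut positions: 61, 97, 106.
Linear molecule, 3 cuts → 4 fragments:
  1–61 → 61 bp
  62–97 → 36 bp
  98–106 → 9 bp
  107–131 → 25 bp
Sorted largest to smallest: 61, 36, 25, 9 bp.

61, 36, 25, 9 bp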